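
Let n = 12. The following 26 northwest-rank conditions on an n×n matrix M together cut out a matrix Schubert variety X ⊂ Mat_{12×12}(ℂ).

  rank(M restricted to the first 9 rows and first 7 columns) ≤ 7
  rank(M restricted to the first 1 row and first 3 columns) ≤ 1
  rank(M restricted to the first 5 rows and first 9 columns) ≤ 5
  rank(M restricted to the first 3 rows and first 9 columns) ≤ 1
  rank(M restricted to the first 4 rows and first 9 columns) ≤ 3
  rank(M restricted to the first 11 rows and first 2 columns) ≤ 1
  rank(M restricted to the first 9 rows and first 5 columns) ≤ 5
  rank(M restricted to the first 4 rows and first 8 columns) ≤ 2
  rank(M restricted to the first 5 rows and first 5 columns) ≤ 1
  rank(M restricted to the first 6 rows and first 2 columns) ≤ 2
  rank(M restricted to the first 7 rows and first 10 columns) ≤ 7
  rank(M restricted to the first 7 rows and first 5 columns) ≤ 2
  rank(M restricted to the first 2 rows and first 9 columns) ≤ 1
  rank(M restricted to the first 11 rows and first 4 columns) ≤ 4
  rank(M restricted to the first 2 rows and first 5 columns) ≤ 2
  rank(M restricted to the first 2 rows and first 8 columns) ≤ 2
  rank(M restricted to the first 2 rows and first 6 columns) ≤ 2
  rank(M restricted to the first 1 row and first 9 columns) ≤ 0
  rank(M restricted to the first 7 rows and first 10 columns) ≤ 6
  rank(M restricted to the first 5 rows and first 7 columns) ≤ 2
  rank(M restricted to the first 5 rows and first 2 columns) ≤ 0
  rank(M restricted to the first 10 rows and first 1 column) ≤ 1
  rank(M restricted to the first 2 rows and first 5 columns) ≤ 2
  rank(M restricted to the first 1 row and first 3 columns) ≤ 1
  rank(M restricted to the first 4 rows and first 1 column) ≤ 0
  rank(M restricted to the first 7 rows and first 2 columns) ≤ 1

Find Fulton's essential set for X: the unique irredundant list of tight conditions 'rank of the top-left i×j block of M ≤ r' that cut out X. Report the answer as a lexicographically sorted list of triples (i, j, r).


Recovering R(i,j) via the rank-extension bound from the 26 conditions:

  row 1: 0, 0, 0, 0, 0, 0, 0, 0, 0, 1, 1, 1
  row 2: 0, 0, 1, 1, 1, 1, 1, 1, 1, 2, 2, 2
  row 3: 0, 0, 1, 1, 1, 1, 1, 1, 1, 2, 3, 3
  row 4: 0, 0, 1, 1, 1, 2, 2, 2, 2, 3, 4, 4
  row 5: 0, 0, 1, 1, 1, 2, 2, 3, 3, 4, 5, 5
  row 6: 1, 1, 2, 2, 2, 3, 3, 4, 4, 5, 6, 6
  row 7: 1, 1, 2, 2, 2, 3, 4, 5, 5, 6, 7, 7
  row 8: 1, 1, 2, 3, 3, 4, 5, 6, 6, 7, 8, 8
  row 9: 1, 1, 2, 3, 4, 5, 6, 7, 7, 8, 9, 9
  row 10: 1, 1, 2, 3, 4, 5, 6, 7, 8, 9, 10, 10
  row 11: 1, 1, 2, 3, 4, 5, 6, 7, 8, 9, 10, 11
  row 12: 1, 2, 3, 4, 5, 6, 7, 8, 9, 10, 11, 12

hence w(1..12) = (10, 3, 11, 6, 8, 1, 7, 4, 5, 9, 12, 2).

|D(w)|=35, |Ess(w)|=7:

[(1, 9, 0), (3, 9, 1), (5, 2, 0), (5, 5, 1), (5, 7, 2), (7, 5, 2), (11, 2, 1)]


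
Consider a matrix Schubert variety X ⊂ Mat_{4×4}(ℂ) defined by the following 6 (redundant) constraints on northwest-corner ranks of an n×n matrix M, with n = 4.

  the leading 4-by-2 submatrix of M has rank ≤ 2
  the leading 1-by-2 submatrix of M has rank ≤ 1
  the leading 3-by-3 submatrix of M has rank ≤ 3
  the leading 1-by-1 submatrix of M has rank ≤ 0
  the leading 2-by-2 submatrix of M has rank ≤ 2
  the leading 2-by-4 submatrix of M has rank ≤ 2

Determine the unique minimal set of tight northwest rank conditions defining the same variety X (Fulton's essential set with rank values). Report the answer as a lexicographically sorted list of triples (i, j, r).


Computing R[i][j] = min implied NW-rank bound (n=4, 6 conditions):

  0 1 1 1
  1 2 2 2
  1 2 3 3
  1 2 3 4

the unique w with this rank table is (2, 1, 3, 4).

Fulton essential set (the sole Rothe cell):

[(1, 1, 0)]


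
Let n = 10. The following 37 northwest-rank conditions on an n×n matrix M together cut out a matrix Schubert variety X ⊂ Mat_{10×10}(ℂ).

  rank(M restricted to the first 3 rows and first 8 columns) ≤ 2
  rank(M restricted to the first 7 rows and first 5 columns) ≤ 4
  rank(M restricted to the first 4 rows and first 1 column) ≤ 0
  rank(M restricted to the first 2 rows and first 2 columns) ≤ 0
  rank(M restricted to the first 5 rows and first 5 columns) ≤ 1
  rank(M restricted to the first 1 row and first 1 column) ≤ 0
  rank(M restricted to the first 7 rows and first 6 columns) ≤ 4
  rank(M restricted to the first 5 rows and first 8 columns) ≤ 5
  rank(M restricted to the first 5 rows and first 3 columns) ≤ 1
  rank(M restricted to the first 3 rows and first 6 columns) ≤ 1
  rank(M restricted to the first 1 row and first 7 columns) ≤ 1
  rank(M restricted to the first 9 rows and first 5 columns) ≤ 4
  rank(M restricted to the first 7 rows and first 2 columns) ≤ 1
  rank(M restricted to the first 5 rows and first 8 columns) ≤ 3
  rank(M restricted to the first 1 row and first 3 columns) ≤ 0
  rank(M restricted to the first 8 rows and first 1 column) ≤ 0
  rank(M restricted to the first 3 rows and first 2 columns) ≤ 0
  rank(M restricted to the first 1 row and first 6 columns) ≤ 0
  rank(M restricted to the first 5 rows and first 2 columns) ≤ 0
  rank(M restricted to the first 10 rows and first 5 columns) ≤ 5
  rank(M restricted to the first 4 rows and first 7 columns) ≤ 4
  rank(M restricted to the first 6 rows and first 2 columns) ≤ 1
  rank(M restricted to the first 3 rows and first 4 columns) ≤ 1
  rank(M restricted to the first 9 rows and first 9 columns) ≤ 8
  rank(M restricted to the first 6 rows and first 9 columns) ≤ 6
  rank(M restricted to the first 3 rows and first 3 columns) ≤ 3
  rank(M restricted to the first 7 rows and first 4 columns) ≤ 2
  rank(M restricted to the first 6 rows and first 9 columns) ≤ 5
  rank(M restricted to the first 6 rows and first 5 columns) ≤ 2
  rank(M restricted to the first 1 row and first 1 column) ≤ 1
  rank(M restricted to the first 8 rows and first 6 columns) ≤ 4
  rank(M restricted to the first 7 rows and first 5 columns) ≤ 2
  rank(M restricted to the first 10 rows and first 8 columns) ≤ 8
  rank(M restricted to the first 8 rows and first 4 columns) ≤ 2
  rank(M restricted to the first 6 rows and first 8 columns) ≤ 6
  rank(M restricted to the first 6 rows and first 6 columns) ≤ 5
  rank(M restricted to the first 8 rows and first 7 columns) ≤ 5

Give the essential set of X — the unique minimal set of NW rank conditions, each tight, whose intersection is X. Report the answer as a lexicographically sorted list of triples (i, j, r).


Rank table r_w(10×10) implied by the 37 constraints:

  row 1: 0, 0, 0, 0, 0, 0, 1, 1, 1, 1
  row 2: 0, 0, 1, 1, 1, 1, 2, 2, 2, 2
  row 3: 0, 0, 1, 1, 1, 1, 2, 2, 3, 3
  row 4: 0, 0, 1, 1, 1, 2, 3, 3, 4, 4
  row 5: 0, 0, 1, 1, 1, 2, 3, 3, 4, 5
  row 6: 0, 1, 2, 2, 2, 3, 4, 4, 5, 6
  row 7: 0, 1, 2, 2, 2, 3, 4, 5, 6, 7
  row 8: 0, 1, 2, 2, 3, 4, 5, 6, 7, 8
  row 9: 1, 2, 3, 3, 4, 5, 6, 7, 8, 9
  row 10: 1, 2, 3, 4, 5, 6, 7, 8, 9, 10

the unique w with this rank table is (7, 3, 9, 6, 10, 2, 8, 5, 1, 4).

D(w) has 29 cells with 9 SE-corners; essential set:

[(1, 6, 0), (3, 6, 1), (3, 8, 2), (5, 2, 0), (5, 5, 1), (5, 8, 3), (7, 5, 2), (8, 1, 0), (8, 4, 2)]


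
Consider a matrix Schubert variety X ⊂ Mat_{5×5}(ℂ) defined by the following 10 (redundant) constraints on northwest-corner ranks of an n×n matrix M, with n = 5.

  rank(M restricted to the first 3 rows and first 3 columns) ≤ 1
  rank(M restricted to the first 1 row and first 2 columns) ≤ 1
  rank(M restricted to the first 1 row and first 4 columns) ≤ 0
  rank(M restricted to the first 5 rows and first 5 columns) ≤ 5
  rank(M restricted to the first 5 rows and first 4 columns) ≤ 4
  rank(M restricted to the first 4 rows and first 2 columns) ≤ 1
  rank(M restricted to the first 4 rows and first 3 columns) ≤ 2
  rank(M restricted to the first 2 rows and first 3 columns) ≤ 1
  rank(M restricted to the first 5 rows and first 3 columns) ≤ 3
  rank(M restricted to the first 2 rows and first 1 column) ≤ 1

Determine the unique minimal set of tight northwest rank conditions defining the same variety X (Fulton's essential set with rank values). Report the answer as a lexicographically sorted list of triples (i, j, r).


Propagating the 10 rank bounds to every northwest block:

  0 0 0 0 1
  1 1 1 1 2
  1 1 1 2 3
  1 1 2 3 4
  1 2 3 4 5

second differences of R give the permutation w = (5, 1, 4, 3, 2).

|D(w)|=7, |Ess(w)|=3:

[(1, 4, 0), (3, 3, 1), (4, 2, 1)]


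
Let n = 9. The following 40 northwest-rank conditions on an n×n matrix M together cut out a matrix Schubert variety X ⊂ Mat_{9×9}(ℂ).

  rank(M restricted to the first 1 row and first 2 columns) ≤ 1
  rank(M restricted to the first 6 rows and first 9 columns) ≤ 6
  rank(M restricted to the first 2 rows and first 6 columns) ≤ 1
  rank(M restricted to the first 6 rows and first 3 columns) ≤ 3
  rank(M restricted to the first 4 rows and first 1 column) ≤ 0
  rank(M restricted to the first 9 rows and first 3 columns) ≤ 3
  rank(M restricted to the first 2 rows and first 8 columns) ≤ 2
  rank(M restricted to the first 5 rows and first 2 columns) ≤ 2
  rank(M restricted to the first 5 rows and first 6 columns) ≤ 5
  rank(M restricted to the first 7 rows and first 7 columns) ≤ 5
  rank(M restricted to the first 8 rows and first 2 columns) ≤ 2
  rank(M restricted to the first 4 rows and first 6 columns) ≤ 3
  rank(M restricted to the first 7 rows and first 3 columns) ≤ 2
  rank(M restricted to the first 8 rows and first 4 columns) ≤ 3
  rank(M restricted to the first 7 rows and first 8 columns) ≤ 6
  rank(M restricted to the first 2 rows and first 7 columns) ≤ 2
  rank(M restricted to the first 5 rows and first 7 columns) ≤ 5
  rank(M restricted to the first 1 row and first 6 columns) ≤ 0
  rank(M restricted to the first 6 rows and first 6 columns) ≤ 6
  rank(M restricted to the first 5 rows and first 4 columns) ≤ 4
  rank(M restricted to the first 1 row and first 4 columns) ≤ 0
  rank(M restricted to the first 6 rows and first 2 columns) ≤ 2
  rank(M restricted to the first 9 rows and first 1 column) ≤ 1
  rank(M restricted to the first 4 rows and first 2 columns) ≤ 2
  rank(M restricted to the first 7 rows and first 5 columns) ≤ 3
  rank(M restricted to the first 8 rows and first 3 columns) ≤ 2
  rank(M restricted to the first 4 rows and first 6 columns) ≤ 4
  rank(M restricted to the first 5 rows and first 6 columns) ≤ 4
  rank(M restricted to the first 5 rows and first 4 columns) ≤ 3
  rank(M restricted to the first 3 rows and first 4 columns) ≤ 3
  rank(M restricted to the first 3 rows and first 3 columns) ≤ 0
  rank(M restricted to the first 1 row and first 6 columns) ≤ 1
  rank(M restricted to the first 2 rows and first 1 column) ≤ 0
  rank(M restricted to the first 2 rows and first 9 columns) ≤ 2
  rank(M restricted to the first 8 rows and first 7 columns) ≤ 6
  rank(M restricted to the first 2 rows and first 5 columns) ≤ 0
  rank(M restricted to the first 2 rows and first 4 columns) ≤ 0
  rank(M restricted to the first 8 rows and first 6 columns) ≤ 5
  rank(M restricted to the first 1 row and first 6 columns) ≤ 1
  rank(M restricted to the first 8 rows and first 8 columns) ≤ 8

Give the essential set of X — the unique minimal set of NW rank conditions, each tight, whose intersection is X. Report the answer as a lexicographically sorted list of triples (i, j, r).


Rank table r_w(9×9) implied by the 40 constraints:

  0  0  0  0  0  0  1  1  1
  0  0  0  0  0  1  2  2  2
  0  0  0  1  1  2  3  3  3
  0  1  1  2  2  3  4  4  4
  1  2  2  3  3  4  5  5  5
  1  2  2  3  3  4  5  6  6
  1  2  2  3  3  4  5  6  7
  1  2  2  3  4  5  6  7  8
  1  2  3  4  5  6  7  8  9

hence w(1..9) = (7, 6, 4, 2, 1, 8, 9, 5, 3).

ℓ(w)=20; the 6 essential cells (i,j,r):

[(1, 6, 0), (2, 5, 0), (3, 3, 0), (4, 1, 0), (7, 5, 3), (8, 3, 2)]


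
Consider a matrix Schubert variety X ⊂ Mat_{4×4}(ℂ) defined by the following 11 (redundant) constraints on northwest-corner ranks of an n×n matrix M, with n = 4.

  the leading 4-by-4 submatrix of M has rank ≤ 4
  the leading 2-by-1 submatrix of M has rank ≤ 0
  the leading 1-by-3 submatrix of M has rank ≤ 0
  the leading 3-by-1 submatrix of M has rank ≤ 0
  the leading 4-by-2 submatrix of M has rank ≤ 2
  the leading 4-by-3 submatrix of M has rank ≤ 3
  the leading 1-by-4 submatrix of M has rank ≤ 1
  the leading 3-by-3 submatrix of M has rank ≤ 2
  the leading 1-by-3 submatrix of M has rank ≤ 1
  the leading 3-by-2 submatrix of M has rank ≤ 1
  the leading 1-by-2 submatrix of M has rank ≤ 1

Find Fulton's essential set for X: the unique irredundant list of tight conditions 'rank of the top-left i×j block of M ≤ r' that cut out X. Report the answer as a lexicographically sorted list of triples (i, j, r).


Propagating the 11 rank bounds to every northwest block:

  row 1: 0 0 0 1
  row 2: 0 1 1 2
  row 3: 0 1 2 3
  row 4: 1 2 3 4

giving w = (4, 2, 3, 1) via Δ²R.

D(w) has 5 cells with 2 SE-corners; essential set:

[(1, 3, 0), (3, 1, 0)]


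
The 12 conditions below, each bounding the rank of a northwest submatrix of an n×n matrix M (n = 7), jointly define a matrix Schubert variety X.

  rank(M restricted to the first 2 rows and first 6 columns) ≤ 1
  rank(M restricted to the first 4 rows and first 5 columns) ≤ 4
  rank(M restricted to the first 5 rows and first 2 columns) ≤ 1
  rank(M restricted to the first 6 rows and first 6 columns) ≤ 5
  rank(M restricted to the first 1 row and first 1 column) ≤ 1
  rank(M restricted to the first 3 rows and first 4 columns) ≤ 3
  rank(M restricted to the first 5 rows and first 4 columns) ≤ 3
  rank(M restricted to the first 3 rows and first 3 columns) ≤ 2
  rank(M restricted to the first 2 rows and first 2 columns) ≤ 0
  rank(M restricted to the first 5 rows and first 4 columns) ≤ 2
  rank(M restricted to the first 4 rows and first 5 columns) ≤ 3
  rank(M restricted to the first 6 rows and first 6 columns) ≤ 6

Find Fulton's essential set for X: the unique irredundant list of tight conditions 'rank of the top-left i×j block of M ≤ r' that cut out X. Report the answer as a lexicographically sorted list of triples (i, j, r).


Rank table r_w(7×7) implied by the 12 constraints:

  i=1: 0  0  1  1  1  1  1
  i=2: 0  0  1  1  1  1  2
  i=3: 1  1  2  2  2  2  3
  i=4: 1  1  2  2  3  3  4
  i=5: 1  1  2  2  3  4  5
  i=6: 1  2  3  3  4  5  6
  i=7: 1  2  3  4  5  6  7

reading off 1-entries of Δ²R: w = (3, 7, 1, 5, 6, 2, 4).

ℓ(w)=11; the 4 essential cells (i,j,r):

[(2, 2, 0), (2, 6, 1), (5, 2, 1), (5, 4, 2)]


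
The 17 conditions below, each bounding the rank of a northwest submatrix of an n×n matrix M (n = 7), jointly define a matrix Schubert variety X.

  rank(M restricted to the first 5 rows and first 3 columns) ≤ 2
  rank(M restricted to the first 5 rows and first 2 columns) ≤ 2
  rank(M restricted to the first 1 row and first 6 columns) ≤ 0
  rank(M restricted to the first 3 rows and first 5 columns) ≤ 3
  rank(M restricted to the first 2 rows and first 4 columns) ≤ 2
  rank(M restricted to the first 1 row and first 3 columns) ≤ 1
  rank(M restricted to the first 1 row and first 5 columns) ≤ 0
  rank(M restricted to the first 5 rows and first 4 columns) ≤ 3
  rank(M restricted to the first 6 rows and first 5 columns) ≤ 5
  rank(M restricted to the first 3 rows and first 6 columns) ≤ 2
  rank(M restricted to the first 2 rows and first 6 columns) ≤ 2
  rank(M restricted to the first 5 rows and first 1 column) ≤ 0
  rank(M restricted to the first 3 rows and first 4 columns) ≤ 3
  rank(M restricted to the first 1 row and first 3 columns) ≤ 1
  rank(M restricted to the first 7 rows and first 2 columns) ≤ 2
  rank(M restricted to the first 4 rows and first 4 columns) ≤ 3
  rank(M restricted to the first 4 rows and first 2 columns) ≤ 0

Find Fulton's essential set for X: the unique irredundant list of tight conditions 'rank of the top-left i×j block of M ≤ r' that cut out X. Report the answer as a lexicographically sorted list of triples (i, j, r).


Propagating the 17 rank bounds to every northwest block:

  row 1: 0 0 0 0 0 0 1
  row 2: 0 0 1 1 1 1 2
  row 3: 0 0 1 2 2 2 3
  row 4: 0 0 1 2 3 3 4
  row 5: 0 1 2 3 4 4 5
  row 6: 1 2 3 4 5 5 6
  row 7: 1 2 3 4 5 6 7

so w = (7, 3, 4, 5, 2, 1, 6).

Rothe diagram D(w) (13 cells), 3 SE-corners (essential conditions):

[(1, 6, 0), (4, 2, 0), (5, 1, 0)]


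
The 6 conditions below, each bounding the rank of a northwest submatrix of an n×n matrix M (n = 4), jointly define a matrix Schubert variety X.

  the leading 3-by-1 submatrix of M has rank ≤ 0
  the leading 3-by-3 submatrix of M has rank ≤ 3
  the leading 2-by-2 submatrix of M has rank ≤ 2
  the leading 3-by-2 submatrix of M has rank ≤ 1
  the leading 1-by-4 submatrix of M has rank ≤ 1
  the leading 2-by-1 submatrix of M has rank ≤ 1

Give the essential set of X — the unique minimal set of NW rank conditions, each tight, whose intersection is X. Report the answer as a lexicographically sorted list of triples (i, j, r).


Recovering R(i,j) via the rank-extension bound from the 6 conditions:

  0 | 1 | 1 | 1
  0 | 1 | 2 | 2
  0 | 1 | 2 | 3
  1 | 2 | 3 | 4

giving w = (2, 3, 4, 1) via Δ²R.

1 SE-corner of the 3-cell Rothe diagram gives Ess(w):

[(3, 1, 0)]


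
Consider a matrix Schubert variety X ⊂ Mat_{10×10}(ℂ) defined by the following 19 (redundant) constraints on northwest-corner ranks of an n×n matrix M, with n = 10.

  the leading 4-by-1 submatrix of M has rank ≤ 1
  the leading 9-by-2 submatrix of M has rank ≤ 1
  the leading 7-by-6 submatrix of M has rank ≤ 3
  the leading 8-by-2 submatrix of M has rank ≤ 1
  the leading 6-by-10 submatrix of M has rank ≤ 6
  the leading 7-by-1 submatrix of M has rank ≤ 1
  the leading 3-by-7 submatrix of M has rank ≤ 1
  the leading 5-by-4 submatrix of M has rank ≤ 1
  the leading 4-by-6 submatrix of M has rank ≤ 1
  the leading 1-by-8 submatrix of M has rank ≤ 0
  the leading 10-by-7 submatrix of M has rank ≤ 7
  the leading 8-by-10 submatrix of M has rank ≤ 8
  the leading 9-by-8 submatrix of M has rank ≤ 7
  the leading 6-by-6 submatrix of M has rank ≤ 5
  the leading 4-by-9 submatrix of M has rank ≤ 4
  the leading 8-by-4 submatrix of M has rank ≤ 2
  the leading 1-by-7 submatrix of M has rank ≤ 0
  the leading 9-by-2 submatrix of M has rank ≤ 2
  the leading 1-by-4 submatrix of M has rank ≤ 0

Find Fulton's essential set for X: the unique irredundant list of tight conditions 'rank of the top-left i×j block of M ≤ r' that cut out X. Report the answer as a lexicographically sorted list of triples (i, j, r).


Reconstructing r_w from the 19 given conditions:

  i=1: 0 0 0 0 0 0 0 0 1 1
  i=2: 1 1 1 1 1 1 1 1 2 2
  i=3: 1 1 1 1 1 1 1 2 3 3
  i=4: 1 1 1 1 1 1 2 3 4 4
  i=5: 1 1 1 1 2 2 3 4 5 5
  i=6: 1 1 2 2 3 3 4 5 6 6
  i=7: 1 1 2 2 3 3 4 5 6 7
  i=8: 1 1 2 2 3 4 5 6 7 8
  i=9: 1 1 2 3 4 5 6 7 8 9
  i=10: 1 2 3 4 5 6 7 8 9 10

the unique w with this rank table is (9, 1, 8, 7, 5, 3, 10, 6, 4, 2).

|D(w)|=29, |Ess(w)|=7:

[(1, 8, 0), (3, 7, 1), (4, 6, 1), (5, 4, 1), (7, 6, 3), (8, 4, 2), (9, 2, 1)]


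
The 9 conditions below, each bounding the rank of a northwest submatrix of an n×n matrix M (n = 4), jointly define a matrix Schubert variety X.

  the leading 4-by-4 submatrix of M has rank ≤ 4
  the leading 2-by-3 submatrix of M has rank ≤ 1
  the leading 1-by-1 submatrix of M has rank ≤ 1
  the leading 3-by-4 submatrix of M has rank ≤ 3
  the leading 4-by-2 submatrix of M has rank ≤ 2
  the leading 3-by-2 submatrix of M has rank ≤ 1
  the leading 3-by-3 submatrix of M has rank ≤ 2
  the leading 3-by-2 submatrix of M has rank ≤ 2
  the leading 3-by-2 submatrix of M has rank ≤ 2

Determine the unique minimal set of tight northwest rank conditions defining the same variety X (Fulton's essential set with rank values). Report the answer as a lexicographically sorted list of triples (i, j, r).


Computing R[i][j] = min implied NW-rank bound (n=4, 9 conditions):

  row 1: 1  1  1  1
  row 2: 1  1  1  2
  row 3: 1  1  2  3
  row 4: 1  2  3  4

hence w(1..4) = (1, 4, 3, 2).

|D(w)|=3, |Ess(w)|=2:

[(2, 3, 1), (3, 2, 1)]


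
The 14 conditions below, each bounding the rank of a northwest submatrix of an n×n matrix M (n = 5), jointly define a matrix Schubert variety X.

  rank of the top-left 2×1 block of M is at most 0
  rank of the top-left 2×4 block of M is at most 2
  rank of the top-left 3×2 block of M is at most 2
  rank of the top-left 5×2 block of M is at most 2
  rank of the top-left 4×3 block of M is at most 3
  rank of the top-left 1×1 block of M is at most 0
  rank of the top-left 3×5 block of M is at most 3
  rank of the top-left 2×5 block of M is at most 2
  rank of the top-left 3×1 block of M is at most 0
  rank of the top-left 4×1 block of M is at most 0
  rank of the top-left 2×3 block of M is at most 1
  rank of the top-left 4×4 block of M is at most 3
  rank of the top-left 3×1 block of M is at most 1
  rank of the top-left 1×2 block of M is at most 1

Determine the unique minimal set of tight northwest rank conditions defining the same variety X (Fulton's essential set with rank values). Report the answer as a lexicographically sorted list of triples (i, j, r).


Propagating the 14 rank bounds to every northwest block:

  i=1: 0  1  1  1  1
  i=2: 0  1  1  2  2
  i=3: 0  1  2  3  3
  i=4: 0  1  2  3  4
  i=5: 1  2  3  4  5

the unique w with this rank table is (2, 4, 3, 5, 1).

|D(w)|=5, |Ess(w)|=2:

[(2, 3, 1), (4, 1, 0)]


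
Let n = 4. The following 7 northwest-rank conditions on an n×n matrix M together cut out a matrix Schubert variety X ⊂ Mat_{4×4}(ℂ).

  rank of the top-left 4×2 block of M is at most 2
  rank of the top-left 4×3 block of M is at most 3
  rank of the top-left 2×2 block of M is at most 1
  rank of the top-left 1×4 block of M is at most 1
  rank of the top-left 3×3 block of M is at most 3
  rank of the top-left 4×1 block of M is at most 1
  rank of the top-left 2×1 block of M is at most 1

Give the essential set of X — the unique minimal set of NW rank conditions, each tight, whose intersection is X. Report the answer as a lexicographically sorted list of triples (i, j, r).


The tightest implied rank at each (i,j), from the 7 conditions:

  i=1: 1  1  1  1
  i=2: 1  1  2  2
  i=3: 1  2  3  3
  i=4: 1  2  3  4

second differences of R give the permutation w = (1, 3, 2, 4).

Fulton essential set (the sole Rothe cell):

[(2, 2, 1)]


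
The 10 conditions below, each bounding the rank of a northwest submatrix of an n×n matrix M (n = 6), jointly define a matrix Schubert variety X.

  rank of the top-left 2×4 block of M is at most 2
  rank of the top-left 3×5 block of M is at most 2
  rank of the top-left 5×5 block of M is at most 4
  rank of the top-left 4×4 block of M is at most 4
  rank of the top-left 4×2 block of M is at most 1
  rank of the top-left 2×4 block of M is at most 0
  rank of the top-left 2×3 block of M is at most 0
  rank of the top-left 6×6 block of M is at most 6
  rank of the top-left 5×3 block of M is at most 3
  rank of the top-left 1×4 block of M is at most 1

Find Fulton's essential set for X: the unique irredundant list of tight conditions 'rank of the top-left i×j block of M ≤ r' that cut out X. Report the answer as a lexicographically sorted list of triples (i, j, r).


Computing R[i][j] = min implied NW-rank bound (n=6, 10 conditions):

  i=1: 0  0  0  0  1  1
  i=2: 0  0  0  0  1  2
  i=3: 1  1  1  1  2  3
  i=4: 1  1  2  2  3  4
  i=5: 1  2  3  3  4  5
  i=6: 1  2  3  4  5  6

second differences of R give the permutation w = (5, 6, 1, 3, 2, 4).

2 SE-corners of the 9-cell Rothe diagram give Ess(w):

[(2, 4, 0), (4, 2, 1)]


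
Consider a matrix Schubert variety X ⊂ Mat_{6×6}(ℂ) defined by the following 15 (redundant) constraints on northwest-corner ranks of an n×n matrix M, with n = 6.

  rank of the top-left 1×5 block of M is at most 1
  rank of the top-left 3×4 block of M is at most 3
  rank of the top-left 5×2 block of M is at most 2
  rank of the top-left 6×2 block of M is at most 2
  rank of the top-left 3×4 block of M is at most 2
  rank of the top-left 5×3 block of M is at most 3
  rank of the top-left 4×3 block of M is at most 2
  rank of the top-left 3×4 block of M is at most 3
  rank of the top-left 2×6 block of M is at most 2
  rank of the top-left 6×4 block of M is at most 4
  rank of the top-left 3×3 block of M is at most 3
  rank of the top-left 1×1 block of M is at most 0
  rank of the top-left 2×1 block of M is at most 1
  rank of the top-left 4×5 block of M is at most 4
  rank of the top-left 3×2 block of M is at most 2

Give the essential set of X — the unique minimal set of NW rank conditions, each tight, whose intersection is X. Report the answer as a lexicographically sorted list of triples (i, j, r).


Rank table r_w(6×6) implied by the 15 constraints:

  i=1: 0  1  1  1  1  1
  i=2: 1  2  2  2  2  2
  i=3: 1  2  2  2  3  3
  i=4: 1  2  2  3  4  4
  i=5: 1  2  3  4  5  5
  i=6: 1  2  3  4  5  6

the unique w with this rank table is (2, 1, 5, 4, 3, 6).

3 SE-corners of the 4-cell Rothe diagram give Ess(w):

[(1, 1, 0), (3, 4, 2), (4, 3, 2)]


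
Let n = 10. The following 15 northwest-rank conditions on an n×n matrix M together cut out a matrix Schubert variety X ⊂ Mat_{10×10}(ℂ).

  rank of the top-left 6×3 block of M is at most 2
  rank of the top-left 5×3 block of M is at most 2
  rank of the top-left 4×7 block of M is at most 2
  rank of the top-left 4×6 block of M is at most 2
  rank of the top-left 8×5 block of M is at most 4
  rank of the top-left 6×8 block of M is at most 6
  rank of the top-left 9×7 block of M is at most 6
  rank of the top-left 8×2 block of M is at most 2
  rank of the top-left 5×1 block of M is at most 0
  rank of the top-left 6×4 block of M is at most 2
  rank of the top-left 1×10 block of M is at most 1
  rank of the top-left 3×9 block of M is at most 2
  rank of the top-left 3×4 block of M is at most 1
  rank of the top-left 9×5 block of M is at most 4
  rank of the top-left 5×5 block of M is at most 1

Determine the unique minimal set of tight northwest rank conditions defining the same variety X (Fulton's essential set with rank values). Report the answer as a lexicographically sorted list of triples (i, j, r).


Reconstructing r_w from the 15 given conditions:

  row 1: 0 | 1 | 1 | 1 | 1 | 1 | 1 | 1 | 1 | 1
  row 2: 0 | 1 | 1 | 1 | 1 | 2 | 2 | 2 | 2 | 2
  row 3: 0 | 1 | 1 | 1 | 1 | 2 | 2 | 2 | 2 | 3
  row 4: 0 | 1 | 1 | 1 | 1 | 2 | 2 | 3 | 3 | 4
  row 5: 0 | 1 | 1 | 1 | 1 | 2 | 3 | 4 | 4 | 5
  row 6: 1 | 2 | 2 | 2 | 2 | 3 | 4 | 5 | 5 | 6
  row 7: 1 | 2 | 3 | 3 | 3 | 4 | 5 | 6 | 6 | 7
  row 8: 1 | 2 | 3 | 4 | 4 | 5 | 6 | 7 | 7 | 8
  row 9: 1 | 2 | 3 | 4 | 4 | 5 | 6 | 7 | 8 | 9
  row 10: 1 | 2 | 3 | 4 | 5 | 6 | 7 | 8 | 9 | 10

so w = (2, 6, 10, 8, 7, 1, 3, 4, 9, 5).

|D(w)|=22, |Ess(w)|=5:

[(3, 9, 2), (4, 7, 2), (5, 1, 0), (5, 5, 1), (9, 5, 4)]


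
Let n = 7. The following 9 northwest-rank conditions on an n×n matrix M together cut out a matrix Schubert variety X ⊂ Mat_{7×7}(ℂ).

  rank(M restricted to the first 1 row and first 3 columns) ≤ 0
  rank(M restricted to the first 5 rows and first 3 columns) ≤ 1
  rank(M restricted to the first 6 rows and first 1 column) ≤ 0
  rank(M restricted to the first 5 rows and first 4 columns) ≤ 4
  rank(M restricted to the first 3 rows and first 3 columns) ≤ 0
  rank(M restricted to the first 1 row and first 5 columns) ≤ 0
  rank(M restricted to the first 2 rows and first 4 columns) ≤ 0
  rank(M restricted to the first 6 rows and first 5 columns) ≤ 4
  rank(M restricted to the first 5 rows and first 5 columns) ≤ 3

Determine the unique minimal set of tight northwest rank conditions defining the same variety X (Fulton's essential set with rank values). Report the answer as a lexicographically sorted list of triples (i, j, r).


Reconstructing r_w from the 9 given conditions:

  i=1: 0 | 0 | 0 | 0 | 0 | 1 | 1
  i=2: 0 | 0 | 0 | 0 | 1 | 2 | 2
  i=3: 0 | 0 | 0 | 1 | 2 | 3 | 3
  i=4: 0 | 1 | 1 | 2 | 3 | 4 | 4
  i=5: 0 | 1 | 1 | 2 | 3 | 4 | 5
  i=6: 0 | 1 | 2 | 3 | 4 | 5 | 6
  i=7: 1 | 2 | 3 | 4 | 5 | 6 | 7

the unique w with this rank table is (6, 5, 4, 2, 7, 3, 1).

D(w) has 16 cells with 5 SE-corners; essential set:

[(1, 5, 0), (2, 4, 0), (3, 3, 0), (5, 3, 1), (6, 1, 0)]


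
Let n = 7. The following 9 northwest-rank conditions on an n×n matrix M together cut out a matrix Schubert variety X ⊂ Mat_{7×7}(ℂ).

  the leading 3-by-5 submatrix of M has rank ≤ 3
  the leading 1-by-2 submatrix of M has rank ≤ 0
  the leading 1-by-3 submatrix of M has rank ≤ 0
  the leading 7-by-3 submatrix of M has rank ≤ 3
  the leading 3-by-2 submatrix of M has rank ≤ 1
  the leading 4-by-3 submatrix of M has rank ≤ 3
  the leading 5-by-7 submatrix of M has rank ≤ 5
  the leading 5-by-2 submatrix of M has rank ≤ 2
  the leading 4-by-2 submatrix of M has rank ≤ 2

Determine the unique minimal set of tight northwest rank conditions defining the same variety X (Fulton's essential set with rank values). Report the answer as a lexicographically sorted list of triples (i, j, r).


Recovering R(i,j) via the rank-extension bound from the 9 conditions:

  i=1: 0, 0, 0, 1, 1, 1, 1
  i=2: 1, 1, 1, 2, 2, 2, 2
  i=3: 1, 1, 2, 3, 3, 3, 3
  i=4: 1, 2, 3, 4, 4, 4, 4
  i=5: 1, 2, 3, 4, 5, 5, 5
  i=6: 1, 2, 3, 4, 5, 6, 6
  i=7: 1, 2, 3, 4, 5, 6, 7

so w = (4, 1, 3, 2, 5, 6, 7).

2 SE-corners of the 4-cell Rothe diagram give Ess(w):

[(1, 3, 0), (3, 2, 1)]


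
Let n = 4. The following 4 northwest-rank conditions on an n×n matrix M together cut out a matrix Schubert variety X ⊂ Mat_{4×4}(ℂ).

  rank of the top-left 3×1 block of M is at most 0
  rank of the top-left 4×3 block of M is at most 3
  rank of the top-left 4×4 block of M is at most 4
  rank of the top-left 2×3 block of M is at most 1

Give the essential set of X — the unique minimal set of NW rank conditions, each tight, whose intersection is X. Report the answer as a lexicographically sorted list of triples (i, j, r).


Propagating the 4 rank bounds to every northwest block:

  i=1: 0  1  1  1
  i=2: 0  1  1  2
  i=3: 0  1  2  3
  i=4: 1  2  3  4

giving w = (2, 4, 3, 1) via Δ²R.

ℓ(w)=4; the 2 essential cells (i,j,r):

[(2, 3, 1), (3, 1, 0)]


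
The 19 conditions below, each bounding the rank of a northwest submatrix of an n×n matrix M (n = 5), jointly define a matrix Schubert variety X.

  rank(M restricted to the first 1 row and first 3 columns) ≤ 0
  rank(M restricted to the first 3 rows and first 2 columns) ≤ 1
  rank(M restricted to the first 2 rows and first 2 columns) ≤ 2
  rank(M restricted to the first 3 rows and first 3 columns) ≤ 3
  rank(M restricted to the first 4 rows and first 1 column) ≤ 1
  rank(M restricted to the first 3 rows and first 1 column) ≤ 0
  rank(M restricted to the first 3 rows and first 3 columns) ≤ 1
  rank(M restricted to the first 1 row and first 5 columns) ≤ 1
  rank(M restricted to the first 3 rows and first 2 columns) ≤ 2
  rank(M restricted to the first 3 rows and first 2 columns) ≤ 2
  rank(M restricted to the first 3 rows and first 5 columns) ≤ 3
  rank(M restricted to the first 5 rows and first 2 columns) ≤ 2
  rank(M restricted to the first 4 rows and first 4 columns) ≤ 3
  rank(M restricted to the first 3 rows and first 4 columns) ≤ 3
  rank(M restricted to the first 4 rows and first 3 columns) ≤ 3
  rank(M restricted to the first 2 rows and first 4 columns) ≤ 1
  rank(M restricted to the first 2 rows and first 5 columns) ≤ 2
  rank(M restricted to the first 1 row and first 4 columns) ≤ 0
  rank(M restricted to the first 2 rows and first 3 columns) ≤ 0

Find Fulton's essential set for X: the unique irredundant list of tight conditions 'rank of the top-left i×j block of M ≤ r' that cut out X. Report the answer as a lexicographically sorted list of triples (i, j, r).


Propagating the 19 rank bounds to every northwest block:

  0 | 0 | 0 | 0 | 1
  0 | 0 | 0 | 1 | 2
  0 | 1 | 1 | 2 | 3
  1 | 2 | 2 | 3 | 4
  1 | 2 | 3 | 4 | 5

second differences of R give the permutation w = (5, 4, 2, 1, 3).

D(w) has 8 cells with 3 SE-corners; essential set:

[(1, 4, 0), (2, 3, 0), (3, 1, 0)]


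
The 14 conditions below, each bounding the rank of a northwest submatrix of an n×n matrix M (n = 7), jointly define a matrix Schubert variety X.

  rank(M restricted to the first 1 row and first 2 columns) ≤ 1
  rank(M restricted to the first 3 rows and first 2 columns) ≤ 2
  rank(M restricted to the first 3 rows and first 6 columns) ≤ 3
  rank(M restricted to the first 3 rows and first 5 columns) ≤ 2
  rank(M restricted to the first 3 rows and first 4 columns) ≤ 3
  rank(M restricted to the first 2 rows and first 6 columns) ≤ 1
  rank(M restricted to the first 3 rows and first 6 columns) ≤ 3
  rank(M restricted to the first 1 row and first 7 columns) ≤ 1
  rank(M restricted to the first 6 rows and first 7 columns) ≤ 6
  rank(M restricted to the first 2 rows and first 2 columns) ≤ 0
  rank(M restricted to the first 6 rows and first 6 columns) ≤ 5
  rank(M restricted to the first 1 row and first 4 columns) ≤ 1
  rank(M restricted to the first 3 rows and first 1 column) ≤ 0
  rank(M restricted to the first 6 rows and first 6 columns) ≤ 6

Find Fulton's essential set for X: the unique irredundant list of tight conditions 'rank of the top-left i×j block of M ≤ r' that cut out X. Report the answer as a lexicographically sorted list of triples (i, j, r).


Reconstructing r_w from the 14 given conditions:

  i=1: 0  0  1  1  1  1  1
  i=2: 0  0  1  1  1  1  2
  i=3: 0  1  2  2  2  2  3
  i=4: 1  2  3  3  3  3  4
  i=5: 1  2  3  4  4  4  5
  i=6: 1  2  3  4  5  5  6
  i=7: 1  2  3  4  5  6  7

so w = (3, 7, 2, 1, 4, 5, 6).

ℓ(w)=8; the 3 essential cells (i,j,r):

[(2, 2, 0), (2, 6, 1), (3, 1, 0)]


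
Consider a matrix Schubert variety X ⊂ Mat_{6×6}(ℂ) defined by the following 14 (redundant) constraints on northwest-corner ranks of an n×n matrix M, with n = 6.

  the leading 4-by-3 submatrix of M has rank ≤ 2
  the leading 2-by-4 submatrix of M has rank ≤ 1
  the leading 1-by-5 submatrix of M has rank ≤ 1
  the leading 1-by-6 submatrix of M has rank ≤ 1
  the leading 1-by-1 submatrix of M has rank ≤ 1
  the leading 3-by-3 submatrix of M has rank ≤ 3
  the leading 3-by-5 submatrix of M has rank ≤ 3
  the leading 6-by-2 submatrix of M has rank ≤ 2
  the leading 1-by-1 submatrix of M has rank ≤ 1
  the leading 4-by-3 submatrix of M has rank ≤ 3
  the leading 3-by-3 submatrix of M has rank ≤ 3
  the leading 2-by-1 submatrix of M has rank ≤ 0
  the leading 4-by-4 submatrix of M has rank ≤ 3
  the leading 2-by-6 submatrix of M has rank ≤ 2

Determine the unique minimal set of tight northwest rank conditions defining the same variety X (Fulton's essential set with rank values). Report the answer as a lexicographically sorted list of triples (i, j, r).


Recovering R(i,j) via the rank-extension bound from the 14 conditions:

  0 | 1 | 1 | 1 | 1 | 1
  0 | 1 | 1 | 1 | 2 | 2
  1 | 2 | 2 | 2 | 3 | 3
  1 | 2 | 2 | 3 | 4 | 4
  1 | 2 | 3 | 4 | 5 | 5
  1 | 2 | 3 | 4 | 5 | 6

second differences of R give the permutation w = (2, 5, 1, 4, 3, 6).

Fulton essential set (3 of the 5 Rothe cells):

[(2, 1, 0), (2, 4, 1), (4, 3, 2)]


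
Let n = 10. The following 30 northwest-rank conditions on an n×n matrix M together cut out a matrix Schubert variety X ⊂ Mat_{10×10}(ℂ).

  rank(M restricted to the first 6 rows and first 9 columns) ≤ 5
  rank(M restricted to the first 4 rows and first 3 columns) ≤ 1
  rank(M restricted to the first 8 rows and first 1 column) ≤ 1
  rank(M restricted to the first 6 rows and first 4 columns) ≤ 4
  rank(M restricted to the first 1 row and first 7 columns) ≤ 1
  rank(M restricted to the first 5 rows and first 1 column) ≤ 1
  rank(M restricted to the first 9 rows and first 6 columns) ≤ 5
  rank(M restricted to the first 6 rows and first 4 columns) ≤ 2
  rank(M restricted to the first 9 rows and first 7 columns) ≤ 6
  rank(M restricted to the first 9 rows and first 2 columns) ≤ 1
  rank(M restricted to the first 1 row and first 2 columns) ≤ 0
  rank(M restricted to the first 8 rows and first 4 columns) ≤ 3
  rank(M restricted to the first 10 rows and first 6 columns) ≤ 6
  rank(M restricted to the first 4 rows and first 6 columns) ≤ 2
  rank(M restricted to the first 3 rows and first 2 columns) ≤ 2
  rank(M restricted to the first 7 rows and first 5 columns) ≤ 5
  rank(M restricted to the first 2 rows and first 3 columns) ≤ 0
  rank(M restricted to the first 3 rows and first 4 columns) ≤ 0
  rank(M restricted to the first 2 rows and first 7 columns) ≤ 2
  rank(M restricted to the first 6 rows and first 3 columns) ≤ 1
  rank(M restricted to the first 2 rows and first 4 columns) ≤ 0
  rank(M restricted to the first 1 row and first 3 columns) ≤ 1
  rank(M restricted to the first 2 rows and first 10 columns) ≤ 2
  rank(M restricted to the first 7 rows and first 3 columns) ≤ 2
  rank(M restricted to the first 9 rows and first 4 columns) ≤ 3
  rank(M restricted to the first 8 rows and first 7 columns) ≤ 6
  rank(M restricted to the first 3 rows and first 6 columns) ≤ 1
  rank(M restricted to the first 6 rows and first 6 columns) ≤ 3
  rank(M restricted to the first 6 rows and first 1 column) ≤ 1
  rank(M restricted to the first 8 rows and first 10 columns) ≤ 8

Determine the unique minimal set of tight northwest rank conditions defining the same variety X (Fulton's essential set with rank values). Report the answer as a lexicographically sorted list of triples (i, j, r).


Computing R[i][j] = min implied NW-rank bound (n=10, 30 conditions):

  row 1: 0 0 0 0 1 1 1 1 1 1
  row 2: 0 0 0 0 1 1 2 2 2 2
  row 3: 0 0 0 0 1 1 2 3 3 3
  row 4: 1 1 1 1 2 2 3 4 4 4
  row 5: 1 1 1 2 3 3 4 5 5 5
  row 6: 1 1 1 2 3 3 4 5 5 6
  row 7: 1 1 2 3 4 4 5 6 6 7
  row 8: 1 1 2 3 4 5 6 7 7 8
  row 9: 1 1 2 3 4 5 6 7 8 9
  row 10: 1 2 3 4 5 6 7 8 9 10

second differences of R give the permutation w = (5, 7, 8, 1, 4, 10, 3, 6, 9, 2).

D(w) has 23 cells with 6 SE-corners; essential set:

[(3, 4, 0), (3, 6, 1), (6, 3, 1), (6, 6, 3), (6, 9, 5), (9, 2, 1)]


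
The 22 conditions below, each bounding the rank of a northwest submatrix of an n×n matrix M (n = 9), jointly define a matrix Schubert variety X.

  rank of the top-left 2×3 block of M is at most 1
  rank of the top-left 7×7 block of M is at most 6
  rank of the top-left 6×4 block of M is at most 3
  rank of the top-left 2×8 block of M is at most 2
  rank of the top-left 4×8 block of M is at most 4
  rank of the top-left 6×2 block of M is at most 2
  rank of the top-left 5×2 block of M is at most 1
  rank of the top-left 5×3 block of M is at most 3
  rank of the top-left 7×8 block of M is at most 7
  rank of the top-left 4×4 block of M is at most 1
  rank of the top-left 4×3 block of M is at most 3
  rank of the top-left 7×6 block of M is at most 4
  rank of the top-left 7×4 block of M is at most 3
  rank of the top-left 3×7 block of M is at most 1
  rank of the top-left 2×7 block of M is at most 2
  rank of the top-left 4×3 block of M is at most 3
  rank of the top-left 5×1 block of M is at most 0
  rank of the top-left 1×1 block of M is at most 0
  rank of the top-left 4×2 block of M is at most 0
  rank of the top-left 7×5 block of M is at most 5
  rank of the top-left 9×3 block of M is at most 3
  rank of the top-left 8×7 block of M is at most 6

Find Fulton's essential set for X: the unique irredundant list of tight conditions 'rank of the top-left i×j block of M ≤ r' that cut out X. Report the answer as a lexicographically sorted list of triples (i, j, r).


The tightest implied rank at each (i,j), from the 22 conditions:

  row 1: 0  0  1  1  1  1  1  1  1
  row 2: 0  0  1  1  1  1  1  2  2
  row 3: 0  0  1  1  1  1  1  2  3
  row 4: 0  0  1  1  2  2  2  3  4
  row 5: 0  1  2  2  3  3  3  4  5
  row 6: 1  2  3  3  4  4  4  5  6
  row 7: 1  2  3  3  4  4  5  6  7
  row 8: 1  2  3  4  5  5  6  7  8
  row 9: 1  2  3  4  5  6  7  8  9

the unique w with this rank table is (3, 8, 9, 5, 2, 1, 7, 4, 6).

Fulton essential set (6 of the 20 Rothe cells):

[(3, 7, 1), (4, 2, 0), (4, 4, 1), (5, 1, 0), (7, 4, 3), (7, 6, 4)]
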